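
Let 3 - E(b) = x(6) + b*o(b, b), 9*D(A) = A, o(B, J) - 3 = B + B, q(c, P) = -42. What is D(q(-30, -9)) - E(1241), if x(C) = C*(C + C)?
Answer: 9251848/3 ≈ 3.0839e+6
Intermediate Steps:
x(C) = 2*C² (x(C) = C*(2*C) = 2*C²)
o(B, J) = 3 + 2*B (o(B, J) = 3 + (B + B) = 3 + 2*B)
D(A) = A/9
E(b) = -69 - b*(3 + 2*b) (E(b) = 3 - (2*6² + b*(3 + 2*b)) = 3 - (2*36 + b*(3 + 2*b)) = 3 - (72 + b*(3 + 2*b)) = 3 + (-72 - b*(3 + 2*b)) = -69 - b*(3 + 2*b))
D(q(-30, -9)) - E(1241) = (⅑)*(-42) - (-69 - 1*1241*(3 + 2*1241)) = -14/3 - (-69 - 1*1241*(3 + 2482)) = -14/3 - (-69 - 1*1241*2485) = -14/3 - (-69 - 3083885) = -14/3 - 1*(-3083954) = -14/3 + 3083954 = 9251848/3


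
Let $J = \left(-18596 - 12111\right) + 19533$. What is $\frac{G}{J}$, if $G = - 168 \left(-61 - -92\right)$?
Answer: $\frac{2604}{5587} \approx 0.46608$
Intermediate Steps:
$J = -11174$ ($J = -30707 + 19533 = -11174$)
$G = -5208$ ($G = - 168 \left(-61 + 92\right) = \left(-168\right) 31 = -5208$)
$\frac{G}{J} = - \frac{5208}{-11174} = \left(-5208\right) \left(- \frac{1}{11174}\right) = \frac{2604}{5587}$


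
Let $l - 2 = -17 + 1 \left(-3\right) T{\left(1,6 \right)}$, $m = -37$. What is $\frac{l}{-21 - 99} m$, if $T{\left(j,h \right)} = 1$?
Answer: $- \frac{111}{20} \approx -5.55$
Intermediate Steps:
$l = -18$ ($l = 2 - \left(17 - 1 \left(-3\right) 1\right) = 2 - 20 = -18$)
$\frac{l}{-21 - 99} m = \frac{1}{-21 - 99} \left(-18\right) \left(-37\right) = \frac{1}{-120} \left(-18\right) \left(-37\right) = \left(- \frac{1}{120}\right) \left(-18\right) \left(-37\right) = \frac{3}{20} \left(-37\right) = - \frac{111}{20}$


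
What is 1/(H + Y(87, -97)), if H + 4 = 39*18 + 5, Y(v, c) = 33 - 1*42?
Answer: 1/694 ≈ 0.0014409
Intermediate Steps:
Y(v, c) = -9 (Y(v, c) = 33 - 42 = -9)
H = 703 (H = -4 + (39*18 + 5) = -4 + (702 + 5) = -4 + 707 = 703)
1/(H + Y(87, -97)) = 1/(703 - 9) = 1/694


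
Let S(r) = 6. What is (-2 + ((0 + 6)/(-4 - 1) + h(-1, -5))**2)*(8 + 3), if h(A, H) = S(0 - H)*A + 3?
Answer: 4301/25 ≈ 172.04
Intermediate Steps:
h(A, H) = 3 + 6*A (h(A, H) = 6*A + 3 = 3 + 6*A)
(-2 + ((0 + 6)/(-4 - 1) + h(-1, -5))**2)*(8 + 3) = (-2 + ((0 + 6)/(-4 - 1) + (3 + 6*(-1)))**2)*(8 + 3) = (-2 + (6/(-5) + (3 - 6))**2)*11 = (-2 + (6*(-1/5) - 3)**2)*11 = (-2 + (-6/5 - 3)**2)*11 = (-2 + (-21/5)**2)*11 = (-2 + 441/25)*11 = (391/25)*11 = 4301/25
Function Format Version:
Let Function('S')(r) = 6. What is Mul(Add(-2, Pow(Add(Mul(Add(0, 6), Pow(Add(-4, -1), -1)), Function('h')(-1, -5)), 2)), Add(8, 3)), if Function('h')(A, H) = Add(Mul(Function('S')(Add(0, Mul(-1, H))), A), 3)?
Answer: Rational(4301, 25) ≈ 172.04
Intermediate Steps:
Function('h')(A, H) = Add(3, Mul(6, A)) (Function('h')(A, H) = Add(Mul(6, A), 3) = Add(3, Mul(6, A)))
Mul(Add(-2, Pow(Add(Mul(Add(0, 6), Pow(Add(-4, -1), -1)), Function('h')(-1, -5)), 2)), Add(8, 3)) = Mul(Add(-2, Pow(Add(Mul(Add(0, 6), Pow(Add(-4, -1), -1)), Add(3, Mul(6, -1))), 2)), Add(8, 3)) = Mul(Add(-2, Pow(Add(Mul(6, Pow(-5, -1)), Add(3, -6)), 2)), 11) = Mul(Add(-2, Pow(Add(Mul(6, Rational(-1, 5)), -3), 2)), 11) = Mul(Add(-2, Pow(Add(Rational(-6, 5), -3), 2)), 11) = Mul(Add(-2, Pow(Rational(-21, 5), 2)), 11) = Mul(Add(-2, Rational(441, 25)), 11) = Mul(Rational(391, 25), 11) = Rational(4301, 25)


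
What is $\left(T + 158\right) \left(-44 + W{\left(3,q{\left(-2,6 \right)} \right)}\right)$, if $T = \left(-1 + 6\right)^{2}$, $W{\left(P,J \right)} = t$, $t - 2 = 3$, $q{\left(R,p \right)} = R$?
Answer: $-7137$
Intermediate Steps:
$t = 5$ ($t = 2 + 3 = 5$)
$W{\left(P,J \right)} = 5$
$T = 25$ ($T = 5^{2} = 25$)
$\left(T + 158\right) \left(-44 + W{\left(3,q{\left(-2,6 \right)} \right)}\right) = \left(25 + 158\right) \left(-44 + 5\right) = 183 \left(-39\right) = -7137$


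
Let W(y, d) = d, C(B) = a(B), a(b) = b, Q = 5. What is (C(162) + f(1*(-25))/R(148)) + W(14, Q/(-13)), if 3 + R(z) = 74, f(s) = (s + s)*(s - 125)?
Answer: 246671/923 ≈ 267.25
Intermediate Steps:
f(s) = 2*s*(-125 + s) (f(s) = (2*s)*(-125 + s) = 2*s*(-125 + s))
R(z) = 71 (R(z) = -3 + 74 = 71)
C(B) = B
(C(162) + f(1*(-25))/R(148)) + W(14, Q/(-13)) = (162 + (2*(1*(-25))*(-125 + 1*(-25)))/71) + 5/(-13) = (162 + (2*(-25)*(-125 - 25))*(1/71)) + 5*(-1/13) = (162 + (2*(-25)*(-150))*(1/71)) - 5/13 = (162 + 7500*(1/71)) - 5/13 = (162 + 7500/71) - 5/13 = 19002/71 - 5/13 = 246671/923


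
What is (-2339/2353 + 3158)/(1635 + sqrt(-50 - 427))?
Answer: 1349499025/699024534 - 2476145*I*sqrt(53)/699024534 ≈ 1.9305 - 0.025788*I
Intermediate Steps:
(-2339/2353 + 3158)/(1635 + sqrt(-50 - 427)) = (-2339*1/2353 + 3158)/(1635 + sqrt(-477)) = (-2339/2353 + 3158)/(1635 + 3*I*sqrt(53)) = 7428435/(2353*(1635 + 3*I*sqrt(53)))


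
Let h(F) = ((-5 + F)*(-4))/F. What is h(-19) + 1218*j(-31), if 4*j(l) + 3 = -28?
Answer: -358893/38 ≈ -9444.5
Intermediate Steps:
j(l) = -31/4 (j(l) = -¾ + (¼)*(-28) = -¾ - 7 = -31/4)
h(F) = (20 - 4*F)/F
h(-19) + 1218*j(-31) = (-4 + 20/(-19)) + 1218*(-31/4) = (-4 + 20*(-1/19)) - 18879/2 = (-4 - 20/19) - 18879/2 = -96/19 - 18879/2 = -358893/38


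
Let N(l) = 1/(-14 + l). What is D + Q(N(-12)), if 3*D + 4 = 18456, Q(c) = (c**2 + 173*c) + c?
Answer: 12459983/2028 ≈ 6144.0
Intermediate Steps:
Q(c) = c**2 + 174*c
D = 18452/3 (D = -4/3 + (1/3)*18456 = -4/3 + 6152 = 18452/3 ≈ 6150.7)
D + Q(N(-12)) = 18452/3 + (174 + 1/(-14 - 12))/(-14 - 12) = 18452/3 + (174 + 1/(-26))/(-26) = 18452/3 - (174 - 1/26)/26 = 18452/3 - 1/26*4523/26 = 18452/3 - 4523/676 = 12459983/2028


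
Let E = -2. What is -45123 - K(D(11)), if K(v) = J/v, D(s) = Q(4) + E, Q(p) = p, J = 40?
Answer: -45143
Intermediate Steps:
D(s) = 2 (D(s) = 4 - 2 = 2)
K(v) = 40/v
-45123 - K(D(11)) = -45123 - 40/2 = -45123 - 1*20 = -45123 - 20 = -45143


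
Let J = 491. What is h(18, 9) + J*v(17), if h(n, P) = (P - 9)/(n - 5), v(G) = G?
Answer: 8347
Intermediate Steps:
h(n, P) = (-9 + P)/(-5 + n)
h(18, 9) + J*v(17) = (-9 + 9)/(-5 + 18) + 491*17 = 0/13 + 8347 = (1/13)*0 + 8347 = 0 + 8347 = 8347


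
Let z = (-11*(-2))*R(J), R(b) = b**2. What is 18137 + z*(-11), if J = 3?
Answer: 15959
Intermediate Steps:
z = 198 (z = -11*(-2)*3**2 = 22*9 = 198)
18137 + z*(-11) = 18137 + 198*(-11) = 18137 - 2178 = 15959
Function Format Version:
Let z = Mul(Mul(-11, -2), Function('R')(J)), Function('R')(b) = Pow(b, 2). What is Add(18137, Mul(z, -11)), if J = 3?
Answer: 15959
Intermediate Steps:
z = 198 (z = Mul(Mul(-11, -2), Pow(3, 2)) = Mul(22, 9) = 198)
Add(18137, Mul(z, -11)) = Add(18137, Mul(198, -11)) = Add(18137, -2178) = 15959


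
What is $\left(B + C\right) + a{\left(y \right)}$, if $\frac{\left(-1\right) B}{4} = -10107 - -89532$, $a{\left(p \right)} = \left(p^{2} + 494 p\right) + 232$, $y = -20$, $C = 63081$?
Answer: $-263867$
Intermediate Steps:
$a{\left(p \right)} = 232 + p^{2} + 494 p$
$B = -317700$ ($B = - 4 \left(-10107 - -89532\right) = - 4 \left(-10107 + 89532\right) = \left(-4\right) 79425 = -317700$)
$\left(B + C\right) + a{\left(y \right)} = \left(-317700 + 63081\right) + \left(232 + \left(-20\right)^{2} + 494 \left(-20\right)\right) = -254619 + \left(232 + 400 - 9880\right) = -254619 - 9248 = -263867$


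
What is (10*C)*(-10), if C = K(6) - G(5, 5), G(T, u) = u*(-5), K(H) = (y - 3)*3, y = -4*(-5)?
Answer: -7600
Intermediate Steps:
y = 20
K(H) = 51 (K(H) = (20 - 3)*3 = 17*3 = 51)
G(T, u) = -5*u
C = 76 (C = 51 - (-5)*5 = 51 - 1*(-25) = 51 + 25 = 76)
(10*C)*(-10) = (10*76)*(-10) = 760*(-10) = -7600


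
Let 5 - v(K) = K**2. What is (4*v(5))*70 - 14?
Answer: -5614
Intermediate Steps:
v(K) = 5 - K**2
(4*v(5))*70 - 14 = (4*(5 - 1*5**2))*70 - 14 = (4*(5 - 1*25))*70 - 14 = (4*(5 - 25))*70 - 14 = (4*(-20))*70 - 14 = -80*70 - 14 = -5600 - 14 = -5614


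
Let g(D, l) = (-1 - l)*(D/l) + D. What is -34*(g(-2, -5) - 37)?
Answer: 6358/5 ≈ 1271.6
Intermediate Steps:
g(D, l) = D + D*(-1 - l)/l (g(D, l) = D*(-1 - l)/l + D = D + D*(-1 - l)/l)
-34*(g(-2, -5) - 37) = -34*(-1*(-2)/(-5) - 37) = -34*(-1*(-2)*(-1/5) - 37) = -34*(-2/5 - 37) = -34*(-187/5) = 6358/5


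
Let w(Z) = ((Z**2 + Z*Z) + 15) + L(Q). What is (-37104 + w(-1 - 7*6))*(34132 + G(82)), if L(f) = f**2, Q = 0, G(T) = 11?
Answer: -1140068913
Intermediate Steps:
w(Z) = 15 + 2*Z**2 (w(Z) = ((Z**2 + Z*Z) + 15) + 0**2 = ((Z**2 + Z**2) + 15) + 0 = (2*Z**2 + 15) + 0 = (15 + 2*Z**2) + 0 = 15 + 2*Z**2)
(-37104 + w(-1 - 7*6))*(34132 + G(82)) = (-37104 + (15 + 2*(-1 - 7*6)**2))*(34132 + 11) = (-37104 + (15 + 2*(-1 - 42)**2))*34143 = (-37104 + (15 + 2*(-43)**2))*34143 = (-37104 + (15 + 2*1849))*34143 = (-37104 + (15 + 3698))*34143 = (-37104 + 3713)*34143 = -33391*34143 = -1140068913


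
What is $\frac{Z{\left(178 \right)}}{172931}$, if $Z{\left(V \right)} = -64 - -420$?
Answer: $\frac{356}{172931} \approx 0.0020586$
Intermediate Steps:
$Z{\left(V \right)} = 356$ ($Z{\left(V \right)} = -64 + 420 = 356$)
$\frac{Z{\left(178 \right)}}{172931} = \frac{356}{172931}$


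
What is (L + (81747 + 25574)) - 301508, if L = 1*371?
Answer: -193816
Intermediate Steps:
L = 371
(L + (81747 + 25574)) - 301508 = (371 + (81747 + 25574)) - 301508 = (371 + 107321) - 301508 = 107692 - 301508 = -193816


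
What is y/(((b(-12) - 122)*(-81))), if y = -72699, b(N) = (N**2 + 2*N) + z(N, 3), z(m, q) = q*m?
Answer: -24233/1026 ≈ -23.619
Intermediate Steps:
z(m, q) = m*q
b(N) = N**2 + 5*N (b(N) = (N**2 + 2*N) + N*3 = (N**2 + 2*N) + 3*N = N**2 + 5*N)
y/(((b(-12) - 122)*(-81))) = -72699*(-1/(81*(-12*(5 - 12) - 122))) = -72699*(-1/(81*(-12*(-7) - 122))) = -72699*(-1/(81*(84 - 122))) = -72699/((-38*(-81))) = -72699/3078 = -72699*1/3078 = -24233/1026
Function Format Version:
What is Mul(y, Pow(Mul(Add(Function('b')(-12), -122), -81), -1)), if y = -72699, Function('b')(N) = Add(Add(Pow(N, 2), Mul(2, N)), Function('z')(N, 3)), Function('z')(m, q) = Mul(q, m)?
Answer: Rational(-24233, 1026) ≈ -23.619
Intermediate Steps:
Function('z')(m, q) = Mul(m, q)
Function('b')(N) = Add(Pow(N, 2), Mul(5, N)) (Function('b')(N) = Add(Add(Pow(N, 2), Mul(2, N)), Mul(N, 3)) = Add(Add(Pow(N, 2), Mul(2, N)), Mul(3, N)) = Add(Pow(N, 2), Mul(5, N)))
Mul(y, Pow(Mul(Add(Function('b')(-12), -122), -81), -1)) = Mul(-72699, Pow(Mul(Add(Mul(-12, Add(5, -12)), -122), -81), -1)) = Mul(-72699, Pow(Mul(Add(Mul(-12, -7), -122), -81), -1)) = Mul(-72699, Pow(Mul(Add(84, -122), -81), -1)) = Mul(-72699, Pow(Mul(-38, -81), -1)) = Mul(-72699, Pow(3078, -1)) = Mul(-72699, Rational(1, 3078)) = Rational(-24233, 1026)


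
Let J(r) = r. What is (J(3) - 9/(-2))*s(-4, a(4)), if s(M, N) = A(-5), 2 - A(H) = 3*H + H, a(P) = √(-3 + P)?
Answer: 165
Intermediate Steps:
A(H) = 2 - 4*H (A(H) = 2 - (3*H + H) = 2 - 4*H)
s(M, N) = 22 (s(M, N) = 2 - 4*(-5) = 2 + 20 = 22)
(J(3) - 9/(-2))*s(-4, a(4)) = (3 - 9/(-2))*22 = (3 - 9*(-½))*22 = (3 + 9/2)*22 = (15/2)*22 = 165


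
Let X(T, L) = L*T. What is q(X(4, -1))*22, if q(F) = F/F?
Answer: 22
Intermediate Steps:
q(F) = 1
q(X(4, -1))*22 = 1*22 = 22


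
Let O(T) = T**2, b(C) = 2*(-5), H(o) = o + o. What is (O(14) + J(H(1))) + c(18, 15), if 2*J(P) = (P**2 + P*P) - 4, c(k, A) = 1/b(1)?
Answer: 1979/10 ≈ 197.90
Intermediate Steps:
H(o) = 2*o
b(C) = -10
c(k, A) = -1/10 (c(k, A) = 1/(-10) = -1/10)
J(P) = -2 + P**2 (J(P) = ((P**2 + P*P) - 4)/2 = ((P**2 + P**2) - 4)/2 = (2*P**2 - 4)/2 = (-4 + 2*P**2)/2 = -2 + P**2)
(O(14) + J(H(1))) + c(18, 15) = (14**2 + (-2 + (2*1)**2)) - 1/10 = (196 + (-2 + 2**2)) - 1/10 = (196 + (-2 + 4)) - 1/10 = (196 + 2) - 1/10 = 198 - 1/10 = 1979/10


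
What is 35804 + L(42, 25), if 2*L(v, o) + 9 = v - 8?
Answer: 71633/2 ≈ 35817.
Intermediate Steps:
L(v, o) = -17/2 + v/2 (L(v, o) = -9/2 + (v - 8)/2 = -9/2 + (-8 + v)/2 = -9/2 + (-4 + v/2) = -17/2 + v/2)
35804 + L(42, 25) = 35804 + (-17/2 + (1/2)*42) = 35804 + (-17/2 + 21) = 35804 + 25/2 = 71633/2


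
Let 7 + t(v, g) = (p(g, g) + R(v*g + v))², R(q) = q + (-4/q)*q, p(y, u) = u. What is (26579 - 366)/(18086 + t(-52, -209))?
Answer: 26213/112441688 ≈ 0.00023313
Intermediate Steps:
R(q) = -4 + q (R(q) = q - 4 = -4 + q)
t(v, g) = -7 + (-4 + g + v + g*v)² (t(v, g) = -7 + (g + (-4 + (v*g + v)))² = -7 + (g + (-4 + (g*v + v)))² = -7 + (g + (-4 + (v + g*v)))² = -7 + (g + (-4 + v + g*v))² = -7 + (-4 + g + v + g*v)²)
(26579 - 366)/(18086 + t(-52, -209)) = (26579 - 366)/(18086 + (-7 + (-4 - 209 - 52*(1 - 209))²)) = 26213/(18086 + (-7 + (-4 - 209 - 52*(-208))²)) = 26213/(18086 + (-7 + (-4 - 209 + 10816)²)) = 26213/(18086 + (-7 + 10603²)) = 26213/(18086 + (-7 + 112423609)) = 26213/(18086 + 112423602) = 26213/112441688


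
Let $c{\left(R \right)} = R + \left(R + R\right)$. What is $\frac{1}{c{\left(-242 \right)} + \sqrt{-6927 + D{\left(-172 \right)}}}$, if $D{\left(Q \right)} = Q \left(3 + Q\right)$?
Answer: $- \frac{726}{504935} - \frac{\sqrt{22141}}{504935} \approx -0.0017325$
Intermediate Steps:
$c{\left(R \right)} = 3 R$ ($c{\left(R \right)} = R + 2 R = 3 R$)
$\frac{1}{c{\left(-242 \right)} + \sqrt{-6927 + D{\left(-172 \right)}}} = \frac{1}{3 \left(-242\right) + \sqrt{-6927 - 172 \left(3 - 172\right)}} = \frac{1}{-726 + \sqrt{-6927 - -29068}} = \frac{1}{-726 + \sqrt{-6927 + 29068}} = \frac{1}{-726 + \sqrt{22141}}$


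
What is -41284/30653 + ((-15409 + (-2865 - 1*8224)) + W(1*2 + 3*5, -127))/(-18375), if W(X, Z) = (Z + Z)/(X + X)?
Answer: 130848247/1367890125 ≈ 0.095657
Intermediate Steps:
W(X, Z) = Z/X (W(X, Z) = (2*Z)/((2*X)) = (2*Z)*(1/(2*X)) = Z/X)
-41284/30653 + ((-15409 + (-2865 - 1*8224)) + W(1*2 + 3*5, -127))/(-18375) = -41284/30653 + ((-15409 + (-2865 - 1*8224)) - 127/(1*2 + 3*5))/(-18375) = -41284*1/30653 + ((-15409 + (-2865 - 8224)) - 127/(2 + 15))*(-1/18375) = -41284/30653 + ((-15409 - 11089) - 127/17)*(-1/18375) = -41284/30653 + (-26498 - 127*1/17)*(-1/18375) = -41284/30653 + (-26498 - 127/17)*(-1/18375) = -41284/30653 - 450593/17*(-1/18375) = -41284/30653 + 450593/312375 = 130848247/1367890125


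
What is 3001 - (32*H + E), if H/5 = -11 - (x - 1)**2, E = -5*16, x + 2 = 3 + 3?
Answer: 6281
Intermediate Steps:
x = 4 (x = -2 + (3 + 3) = -2 + 6 = 4)
E = -80
H = -100 (H = 5*(-11 - (4 - 1)**2) = 5*(-11 - 1*3**2) = 5*(-11 - 1*9) = 5*(-11 - 9) = 5*(-20) = -100)
3001 - (32*H + E) = 3001 - (32*(-100) - 80) = 3001 - (-3200 - 80) = 3001 - 1*(-3280) = 3001 + 3280 = 6281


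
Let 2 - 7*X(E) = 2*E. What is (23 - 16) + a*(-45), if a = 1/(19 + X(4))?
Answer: 574/127 ≈ 4.5197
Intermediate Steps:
X(E) = 2/7 - 2*E/7
a = 7/127 (a = 1/(19 + (2/7 - 2/7*4)) = 1/(19 + (2/7 - 8/7)) = 1/(19 - 6/7) = 1/(127/7) = 7/127 ≈ 0.055118)
(23 - 16) + a*(-45) = (23 - 16) + (7/127)*(-45) = 7 - 315/127 = 574/127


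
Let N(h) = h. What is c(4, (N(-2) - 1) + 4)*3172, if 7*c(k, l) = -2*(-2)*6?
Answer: 76128/7 ≈ 10875.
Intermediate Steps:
c(k, l) = 24/7 (c(k, l) = (-2*(-2)*6)/7 = (4*6)/7 = (⅐)*24 = 24/7)
c(4, (N(-2) - 1) + 4)*3172 = (24/7)*3172 = 76128/7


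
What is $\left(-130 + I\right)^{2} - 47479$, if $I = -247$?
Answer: $94650$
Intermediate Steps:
$\left(-130 + I\right)^{2} - 47479 = \left(-130 - 247\right)^{2} - 47479 = \left(-377\right)^{2} - 47479 = 142129 - 47479 = 94650$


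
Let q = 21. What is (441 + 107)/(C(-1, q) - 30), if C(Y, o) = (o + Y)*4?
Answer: 274/25 ≈ 10.960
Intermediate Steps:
C(Y, o) = 4*Y + 4*o (C(Y, o) = (Y + o)*4 = 4*Y + 4*o)
(441 + 107)/(C(-1, q) - 30) = (441 + 107)/((4*(-1) + 4*21) - 30) = 548/((-4 + 84) - 30) = 548/(80 - 30) = 548/50 = 548*(1/50) = 274/25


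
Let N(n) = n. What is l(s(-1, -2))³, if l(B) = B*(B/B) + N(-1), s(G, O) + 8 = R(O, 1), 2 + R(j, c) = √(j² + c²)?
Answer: -1496 + 368*√5 ≈ -673.13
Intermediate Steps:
R(j, c) = -2 + √(c² + j²) (R(j, c) = -2 + √(j² + c²) = -2 + √(c² + j²))
s(G, O) = -10 + √(1 + O²) (s(G, O) = -8 + (-2 + √(1² + O²)) = -8 + (-2 + √(1 + O²)) = -10 + √(1 + O²))
l(B) = -1 + B (l(B) = B*(B/B) - 1 = B*1 - 1 = B - 1 = -1 + B)
l(s(-1, -2))³ = (-1 + (-10 + √(1 + (-2)²)))³ = (-1 + (-10 + √(1 + 4)))³ = (-1 + (-10 + √5))³ = (-11 + √5)³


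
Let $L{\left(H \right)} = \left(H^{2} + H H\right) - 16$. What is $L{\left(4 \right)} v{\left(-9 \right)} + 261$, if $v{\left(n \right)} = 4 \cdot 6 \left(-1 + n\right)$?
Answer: $-3579$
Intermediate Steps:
$v{\left(n \right)} = -24 + 24 n$ ($v{\left(n \right)} = 24 \left(-1 + n\right) = -24 + 24 n$)
$L{\left(H \right)} = -16 + 2 H^{2}$ ($L{\left(H \right)} = \left(H^{2} + H^{2}\right) - 16 = 2 H^{2} - 16 = -16 + 2 H^{2}$)
$L{\left(4 \right)} v{\left(-9 \right)} + 261 = \left(-16 + 2 \cdot 4^{2}\right) \left(-24 + 24 \left(-9\right)\right) + 261 = \left(-16 + 2 \cdot 16\right) \left(-24 - 216\right) + 261 = \left(-16 + 32\right) \left(-240\right) + 261 = 16 \left(-240\right) + 261 = -3840 + 261 = -3579$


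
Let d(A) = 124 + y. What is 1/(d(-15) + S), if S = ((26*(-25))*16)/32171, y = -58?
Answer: 32171/2112886 ≈ 0.015226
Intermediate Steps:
S = -10400/32171 (S = -650*16*(1/32171) = -10400*1/32171 = -10400/32171 ≈ -0.32327)
d(A) = 66 (d(A) = 124 - 58 = 66)
1/(d(-15) + S) = 1/(66 - 10400/32171) = 1/(2112886/32171) = 32171/2112886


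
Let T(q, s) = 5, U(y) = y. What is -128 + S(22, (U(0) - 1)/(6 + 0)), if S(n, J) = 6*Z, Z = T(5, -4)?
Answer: -98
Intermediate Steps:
Z = 5
S(n, J) = 30 (S(n, J) = 6*5 = 30)
-128 + S(22, (U(0) - 1)/(6 + 0)) = -128 + 30 = -98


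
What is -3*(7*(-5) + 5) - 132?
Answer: -42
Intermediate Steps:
-3*(7*(-5) + 5) - 132 = -3*(-35 + 5) - 132 = -3*(-30) - 132 = 90 - 132 = -42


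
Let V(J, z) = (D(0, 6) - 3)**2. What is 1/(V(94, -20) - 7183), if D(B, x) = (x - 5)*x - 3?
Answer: -1/7183 ≈ -0.00013922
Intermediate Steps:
D(B, x) = -3 + x*(-5 + x) (D(B, x) = (-5 + x)*x - 3 = x*(-5 + x) - 3 = -3 + x*(-5 + x))
V(J, z) = 0 (V(J, z) = ((-3 + 6**2 - 5*6) - 3)**2 = ((-3 + 36 - 30) - 3)**2 = (3 - 3)**2 = 0**2 = 0)
1/(V(94, -20) - 7183) = 1/(0 - 7183) = 1/(-7183) = -1/7183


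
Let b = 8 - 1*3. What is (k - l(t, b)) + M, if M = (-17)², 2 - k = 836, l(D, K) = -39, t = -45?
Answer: -506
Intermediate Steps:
b = 5 (b = 8 - 3 = 5)
k = -834 (k = 2 - 1*836 = 2 - 836 = -834)
M = 289
(k - l(t, b)) + M = (-834 - 1*(-39)) + 289 = (-834 + 39) + 289 = -795 + 289 = -506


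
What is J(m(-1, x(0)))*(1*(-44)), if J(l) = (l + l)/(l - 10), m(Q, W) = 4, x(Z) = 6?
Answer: 176/3 ≈ 58.667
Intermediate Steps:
J(l) = 2*l/(-10 + l) (J(l) = (2*l)/(-10 + l) = 2*l/(-10 + l))
J(m(-1, x(0)))*(1*(-44)) = (2*4/(-10 + 4))*(1*(-44)) = (2*4/(-6))*(-44) = (2*4*(-1/6))*(-44) = -4/3*(-44) = 176/3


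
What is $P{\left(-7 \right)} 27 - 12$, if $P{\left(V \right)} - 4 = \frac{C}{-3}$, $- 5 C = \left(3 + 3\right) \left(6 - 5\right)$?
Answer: $\frac{534}{5} \approx 106.8$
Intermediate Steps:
$C = - \frac{6}{5}$ ($C = - \frac{\left(3 + 3\right) \left(6 - 5\right)}{5} = - \frac{6 \cdot 1}{5} = \left(- \frac{1}{5}\right) 6 = - \frac{6}{5} \approx -1.2$)
$P{\left(V \right)} = \frac{22}{5}$ ($P{\left(V \right)} = 4 - \frac{6}{5 \left(-3\right)} = 4 - - \frac{2}{5} = 4 + \frac{2}{5} = \frac{22}{5}$)
$P{\left(-7 \right)} 27 - 12 = \frac{22}{5} \cdot 27 - 12 = \frac{594}{5} - 12 = \frac{534}{5}$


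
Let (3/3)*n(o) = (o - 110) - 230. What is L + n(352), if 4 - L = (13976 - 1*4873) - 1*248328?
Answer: 239241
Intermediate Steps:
n(o) = -340 + o (n(o) = (o - 110) - 230 = (-110 + o) - 230 = -340 + o)
L = 239229 (L = 4 - ((13976 - 1*4873) - 1*248328) = 4 - ((13976 - 4873) - 248328) = 4 - (9103 - 248328) = 4 - 1*(-239225) = 4 + 239225 = 239229)
L + n(352) = 239229 + (-340 + 352) = 239229 + 12 = 239241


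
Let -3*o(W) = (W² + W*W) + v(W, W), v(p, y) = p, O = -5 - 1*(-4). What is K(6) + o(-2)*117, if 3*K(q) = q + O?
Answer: -697/3 ≈ -232.33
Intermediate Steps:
O = -1 (O = -5 + 4 = -1)
o(W) = -2*W²/3 - W/3 (o(W) = -((W² + W*W) + W)/3 = -((W² + W²) + W)/3 = -(2*W² + W)/3 = -(W + 2*W²)/3 = -2*W²/3 - W/3)
K(q) = -⅓ + q/3 (K(q) = (q - 1)/3 = (-1 + q)/3 = -⅓ + q/3)
K(6) + o(-2)*117 = (-⅓ + (⅓)*6) + ((⅓)*(-2)*(-1 - 2*(-2)))*117 = (-⅓ + 2) + ((⅓)*(-2)*(-1 + 4))*117 = 5/3 + ((⅓)*(-2)*3)*117 = 5/3 - 2*117 = 5/3 - 234 = -697/3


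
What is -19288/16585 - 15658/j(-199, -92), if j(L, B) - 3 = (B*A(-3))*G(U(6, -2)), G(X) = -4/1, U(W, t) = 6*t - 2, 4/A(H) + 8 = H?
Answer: 2828811798/23865815 ≈ 118.53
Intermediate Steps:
A(H) = 4/(-8 + H)
U(W, t) = -2 + 6*t
G(X) = -4 (G(X) = -4*1 = -4)
j(L, B) = 3 + 16*B/11 (j(L, B) = 3 + (B*(4/(-8 - 3)))*(-4) = 3 + (B*(4/(-11)))*(-4) = 3 + (B*(4*(-1/11)))*(-4) = 3 + (B*(-4/11))*(-4) = 3 - 4*B/11*(-4) = 3 + 16*B/11)
-19288/16585 - 15658/j(-199, -92) = -19288/16585 - 15658/(3 + (16/11)*(-92)) = -19288*1/16585 - 15658/(3 - 1472/11) = -19288/16585 - 15658/(-1439/11) = -19288/16585 - 15658*(-11/1439) = -19288/16585 + 172238/1439 = 2828811798/23865815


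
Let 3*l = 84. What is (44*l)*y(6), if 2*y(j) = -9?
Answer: -5544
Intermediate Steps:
l = 28 (l = (1/3)*84 = 28)
y(j) = -9/2 (y(j) = (1/2)*(-9) = -9/2)
(44*l)*y(6) = (44*28)*(-9/2) = 1232*(-9/2) = -5544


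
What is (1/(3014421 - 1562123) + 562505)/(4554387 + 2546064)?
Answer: 272308295497/3437323595466 ≈ 0.079221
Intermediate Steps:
(1/(3014421 - 1562123) + 562505)/(4554387 + 2546064) = (1/1452298 + 562505)/7100451 = (1/1452298 + 562505)*(1/7100451) = (816924886491/1452298)*(1/7100451) = 272308295497/3437323595466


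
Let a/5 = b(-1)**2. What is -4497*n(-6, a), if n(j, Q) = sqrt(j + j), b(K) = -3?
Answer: -8994*I*sqrt(3) ≈ -15578.0*I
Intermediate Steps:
a = 45 (a = 5*(-3)**2 = 5*9 = 45)
n(j, Q) = sqrt(2)*sqrt(j) (n(j, Q) = sqrt(2*j) = sqrt(2)*sqrt(j))
-4497*n(-6, a) = -4497*sqrt(2)*sqrt(-6) = -4497*sqrt(2)*I*sqrt(6) = -8994*I*sqrt(3)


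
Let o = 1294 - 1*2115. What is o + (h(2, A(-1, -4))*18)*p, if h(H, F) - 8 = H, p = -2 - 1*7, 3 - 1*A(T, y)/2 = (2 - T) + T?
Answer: -2441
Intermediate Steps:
A(T, y) = 2 (A(T, y) = 6 - 2*((2 - T) + T) = 6 - 2*2 = 6 - 4 = 2)
p = -9 (p = -2 - 7 = -9)
h(H, F) = 8 + H
o = -821 (o = 1294 - 2115 = -821)
o + (h(2, A(-1, -4))*18)*p = -821 + ((8 + 2)*18)*(-9) = -821 + (10*18)*(-9) = -821 + 180*(-9) = -821 - 1620 = -2441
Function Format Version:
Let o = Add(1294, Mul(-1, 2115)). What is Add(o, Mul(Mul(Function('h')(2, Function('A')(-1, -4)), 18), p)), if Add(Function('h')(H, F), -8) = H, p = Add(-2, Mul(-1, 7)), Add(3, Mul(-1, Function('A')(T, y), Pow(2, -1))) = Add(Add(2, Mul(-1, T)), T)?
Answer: -2441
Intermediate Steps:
Function('A')(T, y) = 2 (Function('A')(T, y) = Add(6, Mul(-2, Add(Add(2, Mul(-1, T)), T))) = Add(6, Mul(-2, 2)) = Add(6, -4) = 2)
p = -9 (p = Add(-2, -7) = -9)
Function('h')(H, F) = Add(8, H)
o = -821 (o = Add(1294, -2115) = -821)
Add(o, Mul(Mul(Function('h')(2, Function('A')(-1, -4)), 18), p)) = Add(-821, Mul(Mul(Add(8, 2), 18), -9)) = Add(-821, Mul(Mul(10, 18), -9)) = Add(-821, Mul(180, -9)) = Add(-821, -1620) = -2441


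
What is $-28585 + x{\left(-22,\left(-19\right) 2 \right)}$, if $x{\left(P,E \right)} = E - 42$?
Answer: $-28665$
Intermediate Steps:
$x{\left(P,E \right)} = -42 + E$ ($x{\left(P,E \right)} = E - 42 = -42 + E$)
$-28585 + x{\left(-22,\left(-19\right) 2 \right)} = -28585 - 80 = -28665$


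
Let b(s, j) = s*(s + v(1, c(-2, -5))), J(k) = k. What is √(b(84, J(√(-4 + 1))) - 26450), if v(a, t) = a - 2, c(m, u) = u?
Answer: I*√19478 ≈ 139.56*I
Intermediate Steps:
v(a, t) = -2 + a
b(s, j) = s*(-1 + s) (b(s, j) = s*(s + (-2 + 1)) = s*(s - 1) = s*(-1 + s))
√(b(84, J(√(-4 + 1))) - 26450) = √(84*(-1 + 84) - 26450) = √(84*83 - 26450) = √(6972 - 26450) = √(-19478) = I*√19478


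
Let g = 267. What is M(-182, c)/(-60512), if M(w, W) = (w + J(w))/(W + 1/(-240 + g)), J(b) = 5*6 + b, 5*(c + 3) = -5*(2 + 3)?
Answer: -4509/6505040 ≈ -0.00069315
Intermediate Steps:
c = -8 (c = -3 + (-5*(2 + 3))/5 = -3 + (-5*5)/5 = -3 + (⅕)*(-25) = -3 - 5 = -8)
J(b) = 30 + b
M(w, W) = (30 + 2*w)/(1/27 + W) (M(w, W) = (w + (30 + w))/(W + 1/(-240 + 267)) = (30 + 2*w)/(W + 1/27) = (30 + 2*w)/(1/27 + W))
M(-182, c)/(-60512) = (54*(15 - 182)/(1 + 27*(-8)))/(-60512) = (54*(-167)/(1 - 216))*(-1/60512) = (54*(-167)/(-215))*(-1/60512) = (54*(-1/215)*(-167))*(-1/60512) = (9018/215)*(-1/60512) = -4509/6505040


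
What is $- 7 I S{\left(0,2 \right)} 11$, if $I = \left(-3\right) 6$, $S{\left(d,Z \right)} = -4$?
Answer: $-5544$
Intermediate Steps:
$I = -18$
$- 7 I S{\left(0,2 \right)} 11 = - 7 \left(\left(-18\right) \left(-4\right)\right) 11 = \left(-7\right) 72 \cdot 11 = \left(-504\right) 11 = -5544$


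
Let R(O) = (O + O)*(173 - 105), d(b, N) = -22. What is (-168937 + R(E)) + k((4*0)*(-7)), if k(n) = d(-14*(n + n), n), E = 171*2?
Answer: -122447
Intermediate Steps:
E = 342
k(n) = -22
R(O) = 136*O (R(O) = (2*O)*68 = 136*O)
(-168937 + R(E)) + k((4*0)*(-7)) = (-168937 + 136*342) - 22 = (-168937 + 46512) - 22 = -122425 - 22 = -122447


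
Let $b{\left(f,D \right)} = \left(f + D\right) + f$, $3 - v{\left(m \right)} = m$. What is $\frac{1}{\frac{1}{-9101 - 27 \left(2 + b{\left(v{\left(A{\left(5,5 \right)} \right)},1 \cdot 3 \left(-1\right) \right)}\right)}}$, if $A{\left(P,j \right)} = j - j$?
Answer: $-9236$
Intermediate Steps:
$A{\left(P,j \right)} = 0$
$v{\left(m \right)} = 3 - m$
$b{\left(f,D \right)} = D + 2 f$ ($b{\left(f,D \right)} = \left(D + f\right) + f = D + 2 f$)
$\frac{1}{\frac{1}{-9101 - 27 \left(2 + b{\left(v{\left(A{\left(5,5 \right)} \right)},1 \cdot 3 \left(-1\right) \right)}\right)}} = \frac{1}{\frac{1}{-9101 - 27 \left(2 + \left(1 \cdot 3 \left(-1\right) + 2 \left(3 - 0\right)\right)\right)}} = \frac{1}{\frac{1}{-9101 - 27 \left(2 + \left(3 \left(-1\right) + 2 \left(3 + 0\right)\right)\right)}} = \frac{1}{\frac{1}{-9101 - 27 \left(2 + \left(-3 + 2 \cdot 3\right)\right)}} = \frac{1}{\frac{1}{-9101 - 27 \left(2 + \left(-3 + 6\right)\right)}} = \frac{1}{\frac{1}{-9101 - 27 \left(2 + 3\right)}} = \frac{1}{\frac{1}{-9101 - 135}} = \frac{1}{\frac{1}{-9236}} = \frac{1}{- \frac{1}{9236}} = -9236$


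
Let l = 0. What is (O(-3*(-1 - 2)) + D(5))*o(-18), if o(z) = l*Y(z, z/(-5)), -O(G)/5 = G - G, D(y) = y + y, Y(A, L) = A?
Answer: 0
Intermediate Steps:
D(y) = 2*y
O(G) = 0 (O(G) = -5*(G - G) = -5*0 = 0)
o(z) = 0 (o(z) = 0*z = 0)
(O(-3*(-1 - 2)) + D(5))*o(-18) = (0 + 2*5)*0 = (0 + 10)*0 = 10*0 = 0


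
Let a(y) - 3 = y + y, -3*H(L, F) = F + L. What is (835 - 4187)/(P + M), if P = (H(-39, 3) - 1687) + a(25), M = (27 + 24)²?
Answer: -3352/979 ≈ -3.4239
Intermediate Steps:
H(L, F) = -F/3 - L/3 (H(L, F) = -(F + L)/3 = -F/3 - L/3)
M = 2601 (M = 51² = 2601)
a(y) = 3 + 2*y (a(y) = 3 + (y + y) = 3 + 2*y)
P = -1622 (P = ((-⅓*3 - ⅓*(-39)) - 1687) + (3 + 2*25) = ((-1 + 13) - 1687) + (3 + 50) = (12 - 1687) + 53 = -1675 + 53 = -1622)
(835 - 4187)/(P + M) = (835 - 4187)/(-1622 + 2601) = -3352/979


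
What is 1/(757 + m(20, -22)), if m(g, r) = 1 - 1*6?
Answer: 1/752 ≈ 0.0013298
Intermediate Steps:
m(g, r) = -5 (m(g, r) = 1 - 6 = -5)
1/(757 + m(20, -22)) = 1/(757 - 5) = 1/752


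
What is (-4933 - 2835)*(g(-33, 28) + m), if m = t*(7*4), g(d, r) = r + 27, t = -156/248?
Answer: -9003112/31 ≈ -2.9042e+5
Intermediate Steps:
t = -39/62 (t = -156*1/248 = -39/62 ≈ -0.62903)
g(d, r) = 27 + r
m = -546/31 (m = -273*4/62 = -39/62*28 = -546/31 ≈ -17.613)
(-4933 - 2835)*(g(-33, 28) + m) = (-4933 - 2835)*((27 + 28) - 546/31) = -7768*(55 - 546/31) = -7768*1159/31 = -9003112/31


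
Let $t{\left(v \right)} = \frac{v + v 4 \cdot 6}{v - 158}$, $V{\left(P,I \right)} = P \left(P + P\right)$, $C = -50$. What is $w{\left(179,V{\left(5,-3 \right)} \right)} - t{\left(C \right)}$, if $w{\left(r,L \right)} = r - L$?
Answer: $\frac{12791}{104} \approx 122.99$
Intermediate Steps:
$V{\left(P,I \right)} = 2 P^{2}$ ($V{\left(P,I \right)} = P 2 P = 2 P^{2}$)
$t{\left(v \right)} = \frac{25 v}{-158 + v}$ ($t{\left(v \right)} = \frac{v + 4 v 6}{-158 + v} = \frac{v + 24 v}{-158 + v} = \frac{25 v}{-158 + v}$)
$w{\left(179,V{\left(5,-3 \right)} \right)} - t{\left(C \right)} = \left(179 - 2 \cdot 5^{2}\right) - 25 \left(-50\right) \frac{1}{-158 - 50} = \left(179 - 2 \cdot 25\right) - 25 \left(-50\right) \frac{1}{-208} = \left(179 - 50\right) - 25 \left(-50\right) \left(- \frac{1}{208}\right) = \left(179 - 50\right) - \frac{625}{104} = 129 - \frac{625}{104} = \frac{12791}{104}$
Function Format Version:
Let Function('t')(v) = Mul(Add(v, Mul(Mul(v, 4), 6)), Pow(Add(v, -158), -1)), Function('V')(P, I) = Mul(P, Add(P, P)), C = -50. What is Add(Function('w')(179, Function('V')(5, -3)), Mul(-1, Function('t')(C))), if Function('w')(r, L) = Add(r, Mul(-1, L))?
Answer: Rational(12791, 104) ≈ 122.99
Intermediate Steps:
Function('V')(P, I) = Mul(2, Pow(P, 2)) (Function('V')(P, I) = Mul(P, Mul(2, P)) = Mul(2, Pow(P, 2)))
Function('t')(v) = Mul(25, v, Pow(Add(-158, v), -1)) (Function('t')(v) = Mul(Add(v, Mul(Mul(4, v), 6)), Pow(Add(-158, v), -1)) = Mul(Add(v, Mul(24, v)), Pow(Add(-158, v), -1)) = Mul(Mul(25, v), Pow(Add(-158, v), -1)) = Mul(25, v, Pow(Add(-158, v), -1)))
Add(Function('w')(179, Function('V')(5, -3)), Mul(-1, Function('t')(C))) = Add(Add(179, Mul(-1, Mul(2, Pow(5, 2)))), Mul(-1, Mul(25, -50, Pow(Add(-158, -50), -1)))) = Add(Add(179, Mul(-1, Mul(2, 25))), Mul(-1, Mul(25, -50, Pow(-208, -1)))) = Add(Add(179, Mul(-1, 50)), Mul(-1, Mul(25, -50, Rational(-1, 208)))) = Add(Add(179, -50), Mul(-1, Rational(625, 104))) = Add(129, Rational(-625, 104)) = Rational(12791, 104)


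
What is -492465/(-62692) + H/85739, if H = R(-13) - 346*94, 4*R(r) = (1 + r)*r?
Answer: 40186907015/5375149388 ≈ 7.4764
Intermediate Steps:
R(r) = r*(1 + r)/4 (R(r) = ((1 + r)*r)/4 = (r*(1 + r))/4 = r*(1 + r)/4)
H = -32485 (H = (1/4)*(-13)*(1 - 13) - 346*94 = (1/4)*(-13)*(-12) - 32524 = 39 - 32524 = -32485)
-492465/(-62692) + H/85739 = -492465/(-62692) - 32485/85739 = -492465*(-1/62692) - 32485*1/85739 = 492465/62692 - 32485/85739 = 40186907015/5375149388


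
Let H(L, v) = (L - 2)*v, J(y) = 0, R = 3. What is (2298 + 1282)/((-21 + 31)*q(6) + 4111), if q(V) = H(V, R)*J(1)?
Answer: 3580/4111 ≈ 0.87083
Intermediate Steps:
H(L, v) = v*(-2 + L) (H(L, v) = (-2 + L)*v = v*(-2 + L))
q(V) = 0 (q(V) = (3*(-2 + V))*0 = (-6 + 3*V)*0 = 0)
(2298 + 1282)/((-21 + 31)*q(6) + 4111) = (2298 + 1282)/((-21 + 31)*0 + 4111) = 3580/(10*0 + 4111) = 3580/(0 + 4111) = 3580/4111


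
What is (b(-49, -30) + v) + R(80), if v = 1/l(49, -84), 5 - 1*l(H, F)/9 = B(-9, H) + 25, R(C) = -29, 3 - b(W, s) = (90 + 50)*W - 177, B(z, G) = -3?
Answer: 1072682/153 ≈ 7011.0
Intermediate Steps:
b(W, s) = 180 - 140*W (b(W, s) = 3 - ((90 + 50)*W - 177) = 3 - (140*W - 177) = 3 - (-177 + 140*W) = 3 + (177 - 140*W) = 180 - 140*W)
l(H, F) = -153 (l(H, F) = 45 - 9*(-3 + 25) = 45 - 9*22 = 45 - 198 = -153)
v = -1/153 (v = 1/(-153) = -1/153 ≈ -0.0065359)
(b(-49, -30) + v) + R(80) = ((180 - 140*(-49)) - 1/153) - 29 = ((180 + 6860) - 1/153) - 29 = (7040 - 1/153) - 29 = 1077119/153 - 29 = 1072682/153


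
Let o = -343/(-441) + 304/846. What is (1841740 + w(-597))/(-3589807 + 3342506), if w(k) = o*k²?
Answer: -105609861/11623147 ≈ -9.0862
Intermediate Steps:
o = 481/423 (o = -343*(-1/441) + 304*(1/846) = 7/9 + 152/423 = 481/423 ≈ 1.1371)
w(k) = 481*k²/423
(1841740 + w(-597))/(-3589807 + 3342506) = (1841740 + (481/423)*(-597)²)/(-3589807 + 3342506) = (1841740 + (481/423)*356409)/(-247301) = (1841740 + 19048081/47)*(-1/247301) = (105609861/47)*(-1/247301) = -105609861/11623147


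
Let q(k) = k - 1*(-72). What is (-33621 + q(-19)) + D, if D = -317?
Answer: -33885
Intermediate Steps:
q(k) = 72 + k (q(k) = k + 72 = 72 + k)
(-33621 + q(-19)) + D = (-33621 + (72 - 19)) - 317 = (-33621 + 53) - 317 = -33568 - 317 = -33885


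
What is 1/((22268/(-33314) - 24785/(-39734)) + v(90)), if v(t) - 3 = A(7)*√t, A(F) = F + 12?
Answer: -143841393861533946/1580915232964552839439 + 8322843862982432236*√10/4742745698893658518317 ≈ 0.0054584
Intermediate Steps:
A(F) = 12 + F
v(t) = 3 + 19*√t (v(t) = 3 + (12 + 7)*√t = 3 + 19*√t)
1/((22268/(-33314) - 24785/(-39734)) + v(90)) = 1/((22268/(-33314) - 24785/(-39734)) + (3 + 19*√90)) = 1/((22268*(-1/33314) - 24785*(-1/39734)) + (3 + 19*(3*√10))) = 1/((-11134/16657 + 24785/39734) + (3 + 57*√10)) = 1/(-29554611/661849238 + (3 + 57*√10)) = 1/(1955993103/661849238 + 57*√10)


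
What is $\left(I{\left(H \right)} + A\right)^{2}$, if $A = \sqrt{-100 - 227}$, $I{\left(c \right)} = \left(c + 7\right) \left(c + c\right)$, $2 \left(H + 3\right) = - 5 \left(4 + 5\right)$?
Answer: $\frac{3559461}{4} + 1887 i \sqrt{327} \approx 8.8987 \cdot 10^{5} + 34123.0 i$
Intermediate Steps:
$H = - \frac{51}{2}$ ($H = -3 + \frac{\left(-5\right) \left(4 + 5\right)}{2} = -3 + \frac{\left(-5\right) 9}{2} = -3 + \frac{1}{2} \left(-45\right) = -3 - \frac{45}{2} = - \frac{51}{2} \approx -25.5$)
$I{\left(c \right)} = 2 c \left(7 + c\right)$ ($I{\left(c \right)} = \left(7 + c\right) 2 c = 2 c \left(7 + c\right)$)
$A = i \sqrt{327}$ ($A = \sqrt{-327} = i \sqrt{327} \approx 18.083 i$)
$\left(I{\left(H \right)} + A\right)^{2} = \left(2 \left(- \frac{51}{2}\right) \left(7 - \frac{51}{2}\right) + i \sqrt{327}\right)^{2} = \left(2 \left(- \frac{51}{2}\right) \left(- \frac{37}{2}\right) + i \sqrt{327}\right)^{2} = \left(\frac{1887}{2} + i \sqrt{327}\right)^{2}$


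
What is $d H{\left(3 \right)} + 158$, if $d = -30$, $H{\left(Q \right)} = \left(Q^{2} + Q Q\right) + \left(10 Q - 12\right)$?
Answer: $-922$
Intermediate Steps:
$H{\left(Q \right)} = -12 + 2 Q^{2} + 10 Q$ ($H{\left(Q \right)} = \left(Q^{2} + Q^{2}\right) + \left(-12 + 10 Q\right) = 2 Q^{2} + \left(-12 + 10 Q\right) = -12 + 2 Q^{2} + 10 Q$)
$d H{\left(3 \right)} + 158 = - 30 \left(-12 + 2 \cdot 3^{2} + 10 \cdot 3\right) + 158 = - 30 \left(-12 + 2 \cdot 9 + 30\right) + 158 = - 30 \left(-12 + 18 + 30\right) + 158 = \left(-30\right) 36 + 158 = -1080 + 158 = -922$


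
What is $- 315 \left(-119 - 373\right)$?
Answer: $154980$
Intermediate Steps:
$- 315 \left(-119 - 373\right) = \left(-315\right) \left(-492\right) = 154980$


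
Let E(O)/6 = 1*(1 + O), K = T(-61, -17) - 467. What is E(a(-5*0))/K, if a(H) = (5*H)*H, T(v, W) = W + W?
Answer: -2/167 ≈ -0.011976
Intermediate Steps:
T(v, W) = 2*W
K = -501 (K = 2*(-17) - 467 = -34 - 467 = -501)
a(H) = 5*H²
E(O) = 6 + 6*O (E(O) = 6*(1*(1 + O)) = 6*(1 + O) = 6 + 6*O)
E(a(-5*0))/K = (6 + 6*(5*(-5*0)²))/(-501) = (6 + 6*(5*0²))*(-1/501) = (6 + 6*(5*0))*(-1/501) = (6 + 6*0)*(-1/501) = (6 + 0)*(-1/501) = 6*(-1/501) = -2/167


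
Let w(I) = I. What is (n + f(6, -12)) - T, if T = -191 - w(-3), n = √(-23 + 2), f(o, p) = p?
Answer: 176 + I*√21 ≈ 176.0 + 4.5826*I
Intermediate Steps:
n = I*√21 (n = √(-21) = I*√21 ≈ 4.5826*I)
T = -188 (T = -191 - 1*(-3) = -191 + 3 = -188)
(n + f(6, -12)) - T = (I*√21 - 12) - 1*(-188) = (-12 + I*√21) + 188 = 176 + I*√21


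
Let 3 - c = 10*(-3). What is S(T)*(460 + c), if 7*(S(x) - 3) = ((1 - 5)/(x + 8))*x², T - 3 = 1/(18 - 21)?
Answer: 27115/21 ≈ 1291.2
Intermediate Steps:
c = 33 (c = 3 - 10*(-3) = 3 - 1*(-30) = 3 + 30 = 33)
T = 8/3 (T = 3 + 1/(18 - 21) = 3 + 1/(-3) = 3 - ⅓ = 8/3 ≈ 2.6667)
S(x) = 3 - 4*x²/(7*(8 + x)) (S(x) = 3 + (((1 - 5)/(x + 8))*x²)/7 = 3 + ((-4/(8 + x))*x²)/7 = 3 + (-4*x²/(8 + x))/7 = 3 - 4*x²/(7*(8 + x)))
S(T)*(460 + c) = ((168 - 4*(8/3)² + 21*(8/3))/(7*(8 + 8/3)))*(460 + 33) = ((168 - 4*64/9 + 56)/(7*(32/3)))*493 = ((⅐)*(3/32)*(168 - 256/9 + 56))*493 = ((⅐)*(3/32)*(1760/9))*493 = (55/21)*493 = 27115/21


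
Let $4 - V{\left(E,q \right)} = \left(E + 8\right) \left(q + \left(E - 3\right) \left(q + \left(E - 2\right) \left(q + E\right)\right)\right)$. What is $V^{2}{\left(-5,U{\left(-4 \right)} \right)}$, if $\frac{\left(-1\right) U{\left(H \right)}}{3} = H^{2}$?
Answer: $62410000$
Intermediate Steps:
$U{\left(H \right)} = - 3 H^{2}$
$V{\left(E,q \right)} = 4 - \left(8 + E\right) \left(q + \left(-3 + E\right) \left(q + \left(-2 + E\right) \left(E + q\right)\right)\right)$ ($V{\left(E,q \right)} = 4 - \left(E + 8\right) \left(q + \left(E - 3\right) \left(q + \left(E - 2\right) \left(q + E\right)\right)\right) = 4 - \left(8 + E\right) \left(q + \left(-3 + E\right) \left(q + \left(-2 + E\right) \left(E + q\right)\right)\right)$)
$V^{2}{\left(-5,U{\left(-4 \right)} \right)} = \left(4 - \left(-5\right)^{4} - -240 - 32 \left(- 3 \left(-4\right)^{2}\right) - 3 \left(-5\right)^{3} + 34 \left(-5\right)^{2} - - 3 \left(-4\right)^{2} \left(-5\right)^{3} - 4 \left(- 3 \left(-4\right)^{2}\right) \left(-5\right)^{2} + 28 \left(-5\right) \left(- 3 \left(-4\right)^{2}\right)\right)^{2} = \left(4 - 625 + 240 - 32 \left(\left(-3\right) 16\right) - -375 + 34 \cdot 25 - \left(-3\right) 16 \left(-125\right) - 4 \left(\left(-3\right) 16\right) 25 + 28 \left(-5\right) \left(\left(-3\right) 16\right)\right)^{2} = \left(4 - 625 + 240 - -1536 + 375 + 850 - \left(-48\right) \left(-125\right) - \left(-192\right) 25 + 28 \left(-5\right) \left(-48\right)\right)^{2} = \left(4 - 625 + 240 + 1536 + 375 + 850 - 6000 + 4800 + 6720\right)^{2} = 7900^{2} = 62410000$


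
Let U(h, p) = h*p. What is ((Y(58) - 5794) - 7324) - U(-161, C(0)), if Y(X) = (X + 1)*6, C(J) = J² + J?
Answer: -12764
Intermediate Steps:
C(J) = J + J²
Y(X) = 6 + 6*X (Y(X) = (1 + X)*6 = 6 + 6*X)
((Y(58) - 5794) - 7324) - U(-161, C(0)) = (((6 + 6*58) - 5794) - 7324) - (-161)*0*(1 + 0) = (((6 + 348) - 5794) - 7324) - (-161)*0*1 = ((354 - 5794) - 7324) - (-161)*0 = (-5440 - 7324) - 1*0 = -12764 + 0 = -12764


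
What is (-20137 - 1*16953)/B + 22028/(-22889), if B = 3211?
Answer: -919684918/73496579 ≈ -12.513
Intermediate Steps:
(-20137 - 1*16953)/B + 22028/(-22889) = (-20137 - 1*16953)/3211 + 22028/(-22889) = (-20137 - 16953)*(1/3211) + 22028*(-1/22889) = -37090*1/3211 - 22028/22889 = -37090/3211 - 22028/22889 = -919684918/73496579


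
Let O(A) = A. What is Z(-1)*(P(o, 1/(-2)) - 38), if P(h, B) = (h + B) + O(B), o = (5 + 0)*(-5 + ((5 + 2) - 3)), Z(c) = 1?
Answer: -44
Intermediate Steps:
o = -5 (o = 5*(-5 + (7 - 3)) = 5*(-5 + 4) = 5*(-1) = -5)
P(h, B) = h + 2*B (P(h, B) = (h + B) + B = (B + h) + B = h + 2*B)
Z(-1)*(P(o, 1/(-2)) - 38) = 1*((-5 + 2/(-2)) - 38) = 1*((-5 + 2*(-½)) - 38) = 1*((-5 - 1) - 38) = 1*(-6 - 38) = 1*(-44) = -44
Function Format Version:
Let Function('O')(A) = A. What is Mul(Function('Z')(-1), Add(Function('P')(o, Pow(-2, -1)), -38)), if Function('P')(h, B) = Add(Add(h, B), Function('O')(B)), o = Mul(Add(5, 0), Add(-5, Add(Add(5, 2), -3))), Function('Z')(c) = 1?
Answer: -44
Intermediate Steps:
o = -5 (o = Mul(5, Add(-5, Add(7, -3))) = Mul(5, Add(-5, 4)) = Mul(5, -1) = -5)
Function('P')(h, B) = Add(h, Mul(2, B)) (Function('P')(h, B) = Add(Add(h, B), B) = Add(Add(B, h), B) = Add(h, Mul(2, B)))
Mul(Function('Z')(-1), Add(Function('P')(o, Pow(-2, -1)), -38)) = Mul(1, Add(Add(-5, Mul(2, Pow(-2, -1))), -38)) = Mul(1, Add(Add(-5, Mul(2, Rational(-1, 2))), -38)) = Mul(1, Add(Add(-5, -1), -38)) = Mul(1, Add(-6, -38)) = Mul(1, -44) = -44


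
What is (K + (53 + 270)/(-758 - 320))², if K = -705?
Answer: 578075857969/1162084 ≈ 4.9745e+5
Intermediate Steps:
(K + (53 + 270)/(-758 - 320))² = (-705 + (53 + 270)/(-758 - 320))² = (-705 + 323/(-1078))² = (-705 + 323*(-1/1078))² = (-705 - 323/1078)² = (-760313/1078)² = 578075857969/1162084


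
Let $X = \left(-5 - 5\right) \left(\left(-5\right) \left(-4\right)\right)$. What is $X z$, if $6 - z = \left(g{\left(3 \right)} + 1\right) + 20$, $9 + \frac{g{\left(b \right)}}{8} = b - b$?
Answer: $-11400$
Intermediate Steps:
$g{\left(b \right)} = -72$ ($g{\left(b \right)} = -72 + 8 \left(b - b\right) = -72 + 8 \cdot 0 = -72 + 0 = -72$)
$z = 57$ ($z = 6 - \left(\left(-72 + 1\right) + 20\right) = 6 - \left(-71 + 20\right) = 6 - -51 = 6 + 51 = 57$)
$X = -200$ ($X = \left(-10\right) 20 = -200$)
$X z = \left(-200\right) 57 = -11400$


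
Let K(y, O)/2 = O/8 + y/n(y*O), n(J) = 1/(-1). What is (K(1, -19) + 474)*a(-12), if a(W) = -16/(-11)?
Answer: 7476/11 ≈ 679.64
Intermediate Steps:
n(J) = -1
K(y, O) = -2*y + O/4 (K(y, O) = 2*(O/8 + y/(-1)) = 2*(O*(1/8) + y*(-1)) = 2*(O/8 - y) = 2*(-y + O/8) = -2*y + O/4)
a(W) = 16/11 (a(W) = -16*(-1/11) = 16/11)
(K(1, -19) + 474)*a(-12) = ((-2*1 + (1/4)*(-19)) + 474)*(16/11) = ((-2 - 19/4) + 474)*(16/11) = (-27/4 + 474)*(16/11) = (1869/4)*(16/11) = 7476/11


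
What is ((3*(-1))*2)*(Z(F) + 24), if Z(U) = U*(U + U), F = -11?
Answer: -1596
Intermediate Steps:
Z(U) = 2*U² (Z(U) = U*(2*U) = 2*U²)
((3*(-1))*2)*(Z(F) + 24) = ((3*(-1))*2)*(2*(-11)² + 24) = (-3*2)*(2*121 + 24) = -6*(242 + 24) = -6*266 = -1596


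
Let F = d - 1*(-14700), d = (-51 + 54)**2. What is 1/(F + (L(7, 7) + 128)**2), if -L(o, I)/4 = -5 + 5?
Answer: 1/31093 ≈ 3.2162e-5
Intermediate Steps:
L(o, I) = 0 (L(o, I) = -4*(-5 + 5) = -4*0 = 0)
d = 9 (d = 3**2 = 9)
F = 14709 (F = 9 - 1*(-14700) = 9 + 14700 = 14709)
1/(F + (L(7, 7) + 128)**2) = 1/(14709 + (0 + 128)**2) = 1/(14709 + 128**2) = 1/(14709 + 16384) = 1/31093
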